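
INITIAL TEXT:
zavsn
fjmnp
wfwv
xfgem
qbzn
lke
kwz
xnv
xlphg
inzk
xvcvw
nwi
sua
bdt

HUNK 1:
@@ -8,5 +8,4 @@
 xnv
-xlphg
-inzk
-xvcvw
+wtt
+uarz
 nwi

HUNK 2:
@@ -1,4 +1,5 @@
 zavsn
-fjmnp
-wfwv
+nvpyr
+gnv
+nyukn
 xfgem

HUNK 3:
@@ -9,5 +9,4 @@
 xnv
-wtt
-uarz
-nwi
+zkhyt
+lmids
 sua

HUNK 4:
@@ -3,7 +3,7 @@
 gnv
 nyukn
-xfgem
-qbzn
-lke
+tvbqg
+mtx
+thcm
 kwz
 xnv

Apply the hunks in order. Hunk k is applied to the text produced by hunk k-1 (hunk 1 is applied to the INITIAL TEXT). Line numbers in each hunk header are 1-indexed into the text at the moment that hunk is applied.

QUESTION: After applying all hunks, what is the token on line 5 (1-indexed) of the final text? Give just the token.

Answer: tvbqg

Derivation:
Hunk 1: at line 8 remove [xlphg,inzk,xvcvw] add [wtt,uarz] -> 13 lines: zavsn fjmnp wfwv xfgem qbzn lke kwz xnv wtt uarz nwi sua bdt
Hunk 2: at line 1 remove [fjmnp,wfwv] add [nvpyr,gnv,nyukn] -> 14 lines: zavsn nvpyr gnv nyukn xfgem qbzn lke kwz xnv wtt uarz nwi sua bdt
Hunk 3: at line 9 remove [wtt,uarz,nwi] add [zkhyt,lmids] -> 13 lines: zavsn nvpyr gnv nyukn xfgem qbzn lke kwz xnv zkhyt lmids sua bdt
Hunk 4: at line 3 remove [xfgem,qbzn,lke] add [tvbqg,mtx,thcm] -> 13 lines: zavsn nvpyr gnv nyukn tvbqg mtx thcm kwz xnv zkhyt lmids sua bdt
Final line 5: tvbqg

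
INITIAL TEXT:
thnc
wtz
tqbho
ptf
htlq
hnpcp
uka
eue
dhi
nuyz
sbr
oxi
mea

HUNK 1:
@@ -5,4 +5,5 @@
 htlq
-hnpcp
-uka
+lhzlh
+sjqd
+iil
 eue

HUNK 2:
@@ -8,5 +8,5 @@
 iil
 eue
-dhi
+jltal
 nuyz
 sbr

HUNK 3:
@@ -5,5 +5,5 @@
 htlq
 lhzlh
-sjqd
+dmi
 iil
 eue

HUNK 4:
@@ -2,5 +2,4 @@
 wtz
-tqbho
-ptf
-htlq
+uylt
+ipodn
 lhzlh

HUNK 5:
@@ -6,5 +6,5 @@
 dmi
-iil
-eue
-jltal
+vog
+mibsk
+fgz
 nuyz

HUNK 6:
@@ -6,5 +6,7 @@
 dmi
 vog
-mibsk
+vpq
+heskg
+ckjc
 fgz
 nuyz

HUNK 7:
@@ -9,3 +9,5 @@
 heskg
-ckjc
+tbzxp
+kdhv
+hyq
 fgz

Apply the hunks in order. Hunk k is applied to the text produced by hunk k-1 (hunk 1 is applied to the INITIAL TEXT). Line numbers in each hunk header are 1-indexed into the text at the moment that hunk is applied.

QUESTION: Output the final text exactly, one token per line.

Answer: thnc
wtz
uylt
ipodn
lhzlh
dmi
vog
vpq
heskg
tbzxp
kdhv
hyq
fgz
nuyz
sbr
oxi
mea

Derivation:
Hunk 1: at line 5 remove [hnpcp,uka] add [lhzlh,sjqd,iil] -> 14 lines: thnc wtz tqbho ptf htlq lhzlh sjqd iil eue dhi nuyz sbr oxi mea
Hunk 2: at line 8 remove [dhi] add [jltal] -> 14 lines: thnc wtz tqbho ptf htlq lhzlh sjqd iil eue jltal nuyz sbr oxi mea
Hunk 3: at line 5 remove [sjqd] add [dmi] -> 14 lines: thnc wtz tqbho ptf htlq lhzlh dmi iil eue jltal nuyz sbr oxi mea
Hunk 4: at line 2 remove [tqbho,ptf,htlq] add [uylt,ipodn] -> 13 lines: thnc wtz uylt ipodn lhzlh dmi iil eue jltal nuyz sbr oxi mea
Hunk 5: at line 6 remove [iil,eue,jltal] add [vog,mibsk,fgz] -> 13 lines: thnc wtz uylt ipodn lhzlh dmi vog mibsk fgz nuyz sbr oxi mea
Hunk 6: at line 6 remove [mibsk] add [vpq,heskg,ckjc] -> 15 lines: thnc wtz uylt ipodn lhzlh dmi vog vpq heskg ckjc fgz nuyz sbr oxi mea
Hunk 7: at line 9 remove [ckjc] add [tbzxp,kdhv,hyq] -> 17 lines: thnc wtz uylt ipodn lhzlh dmi vog vpq heskg tbzxp kdhv hyq fgz nuyz sbr oxi mea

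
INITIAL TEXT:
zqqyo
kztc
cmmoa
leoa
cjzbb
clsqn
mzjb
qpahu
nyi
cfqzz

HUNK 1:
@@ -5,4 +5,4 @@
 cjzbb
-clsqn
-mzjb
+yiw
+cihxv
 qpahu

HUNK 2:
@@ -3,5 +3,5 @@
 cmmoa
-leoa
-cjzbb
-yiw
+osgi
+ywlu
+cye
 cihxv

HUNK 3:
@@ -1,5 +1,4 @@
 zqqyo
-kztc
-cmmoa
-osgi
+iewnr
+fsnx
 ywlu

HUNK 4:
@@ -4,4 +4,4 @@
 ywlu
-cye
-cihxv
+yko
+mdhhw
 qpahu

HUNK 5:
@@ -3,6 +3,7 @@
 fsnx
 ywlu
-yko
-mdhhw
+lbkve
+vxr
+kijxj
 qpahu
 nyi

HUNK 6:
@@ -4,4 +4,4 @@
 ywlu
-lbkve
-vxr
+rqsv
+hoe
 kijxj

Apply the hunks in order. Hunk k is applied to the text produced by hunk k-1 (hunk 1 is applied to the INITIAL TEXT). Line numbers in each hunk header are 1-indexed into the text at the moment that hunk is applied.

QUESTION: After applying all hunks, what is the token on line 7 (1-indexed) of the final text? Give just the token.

Answer: kijxj

Derivation:
Hunk 1: at line 5 remove [clsqn,mzjb] add [yiw,cihxv] -> 10 lines: zqqyo kztc cmmoa leoa cjzbb yiw cihxv qpahu nyi cfqzz
Hunk 2: at line 3 remove [leoa,cjzbb,yiw] add [osgi,ywlu,cye] -> 10 lines: zqqyo kztc cmmoa osgi ywlu cye cihxv qpahu nyi cfqzz
Hunk 3: at line 1 remove [kztc,cmmoa,osgi] add [iewnr,fsnx] -> 9 lines: zqqyo iewnr fsnx ywlu cye cihxv qpahu nyi cfqzz
Hunk 4: at line 4 remove [cye,cihxv] add [yko,mdhhw] -> 9 lines: zqqyo iewnr fsnx ywlu yko mdhhw qpahu nyi cfqzz
Hunk 5: at line 3 remove [yko,mdhhw] add [lbkve,vxr,kijxj] -> 10 lines: zqqyo iewnr fsnx ywlu lbkve vxr kijxj qpahu nyi cfqzz
Hunk 6: at line 4 remove [lbkve,vxr] add [rqsv,hoe] -> 10 lines: zqqyo iewnr fsnx ywlu rqsv hoe kijxj qpahu nyi cfqzz
Final line 7: kijxj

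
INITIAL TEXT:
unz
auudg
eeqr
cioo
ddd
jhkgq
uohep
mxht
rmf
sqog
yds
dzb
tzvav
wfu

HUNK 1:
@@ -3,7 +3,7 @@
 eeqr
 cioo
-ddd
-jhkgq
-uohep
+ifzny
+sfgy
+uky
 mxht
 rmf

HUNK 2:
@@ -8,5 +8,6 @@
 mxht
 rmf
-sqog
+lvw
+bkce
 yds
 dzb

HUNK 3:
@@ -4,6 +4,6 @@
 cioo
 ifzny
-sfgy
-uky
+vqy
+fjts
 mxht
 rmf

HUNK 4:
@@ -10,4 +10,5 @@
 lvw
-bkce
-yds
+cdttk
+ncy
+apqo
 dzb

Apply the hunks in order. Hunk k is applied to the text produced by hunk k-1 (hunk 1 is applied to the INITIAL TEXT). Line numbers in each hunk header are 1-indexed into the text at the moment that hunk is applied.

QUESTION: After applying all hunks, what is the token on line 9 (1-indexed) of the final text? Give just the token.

Answer: rmf

Derivation:
Hunk 1: at line 3 remove [ddd,jhkgq,uohep] add [ifzny,sfgy,uky] -> 14 lines: unz auudg eeqr cioo ifzny sfgy uky mxht rmf sqog yds dzb tzvav wfu
Hunk 2: at line 8 remove [sqog] add [lvw,bkce] -> 15 lines: unz auudg eeqr cioo ifzny sfgy uky mxht rmf lvw bkce yds dzb tzvav wfu
Hunk 3: at line 4 remove [sfgy,uky] add [vqy,fjts] -> 15 lines: unz auudg eeqr cioo ifzny vqy fjts mxht rmf lvw bkce yds dzb tzvav wfu
Hunk 4: at line 10 remove [bkce,yds] add [cdttk,ncy,apqo] -> 16 lines: unz auudg eeqr cioo ifzny vqy fjts mxht rmf lvw cdttk ncy apqo dzb tzvav wfu
Final line 9: rmf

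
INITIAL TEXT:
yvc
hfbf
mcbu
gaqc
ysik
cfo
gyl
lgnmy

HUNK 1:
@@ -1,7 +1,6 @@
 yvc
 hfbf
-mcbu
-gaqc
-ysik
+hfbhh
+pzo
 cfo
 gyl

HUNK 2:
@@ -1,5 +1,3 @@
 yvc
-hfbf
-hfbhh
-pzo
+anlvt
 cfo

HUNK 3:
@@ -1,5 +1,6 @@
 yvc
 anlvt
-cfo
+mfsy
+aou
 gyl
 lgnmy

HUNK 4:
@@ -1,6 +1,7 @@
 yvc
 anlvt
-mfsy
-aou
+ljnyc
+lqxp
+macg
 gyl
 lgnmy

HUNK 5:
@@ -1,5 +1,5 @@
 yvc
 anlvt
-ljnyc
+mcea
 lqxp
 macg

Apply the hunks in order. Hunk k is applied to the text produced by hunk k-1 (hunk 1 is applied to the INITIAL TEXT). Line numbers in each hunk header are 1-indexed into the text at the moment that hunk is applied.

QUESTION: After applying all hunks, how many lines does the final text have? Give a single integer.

Answer: 7

Derivation:
Hunk 1: at line 1 remove [mcbu,gaqc,ysik] add [hfbhh,pzo] -> 7 lines: yvc hfbf hfbhh pzo cfo gyl lgnmy
Hunk 2: at line 1 remove [hfbf,hfbhh,pzo] add [anlvt] -> 5 lines: yvc anlvt cfo gyl lgnmy
Hunk 3: at line 1 remove [cfo] add [mfsy,aou] -> 6 lines: yvc anlvt mfsy aou gyl lgnmy
Hunk 4: at line 1 remove [mfsy,aou] add [ljnyc,lqxp,macg] -> 7 lines: yvc anlvt ljnyc lqxp macg gyl lgnmy
Hunk 5: at line 1 remove [ljnyc] add [mcea] -> 7 lines: yvc anlvt mcea lqxp macg gyl lgnmy
Final line count: 7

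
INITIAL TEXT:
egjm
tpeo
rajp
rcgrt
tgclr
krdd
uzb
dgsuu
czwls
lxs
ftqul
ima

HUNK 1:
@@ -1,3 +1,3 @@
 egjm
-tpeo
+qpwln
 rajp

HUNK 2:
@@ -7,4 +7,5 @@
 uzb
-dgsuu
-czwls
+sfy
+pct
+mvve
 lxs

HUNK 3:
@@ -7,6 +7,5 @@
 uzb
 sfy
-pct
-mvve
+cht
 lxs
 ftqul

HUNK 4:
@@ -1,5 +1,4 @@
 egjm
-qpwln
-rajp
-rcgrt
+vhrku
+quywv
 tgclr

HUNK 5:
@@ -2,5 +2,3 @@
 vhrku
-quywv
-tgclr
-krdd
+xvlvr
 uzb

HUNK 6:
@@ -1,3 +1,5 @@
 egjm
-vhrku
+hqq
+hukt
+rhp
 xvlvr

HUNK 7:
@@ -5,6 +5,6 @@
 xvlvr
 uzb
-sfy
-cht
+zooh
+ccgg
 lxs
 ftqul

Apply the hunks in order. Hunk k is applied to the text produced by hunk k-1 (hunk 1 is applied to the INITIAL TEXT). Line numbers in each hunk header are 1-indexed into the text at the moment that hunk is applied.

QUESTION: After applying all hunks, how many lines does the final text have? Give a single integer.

Hunk 1: at line 1 remove [tpeo] add [qpwln] -> 12 lines: egjm qpwln rajp rcgrt tgclr krdd uzb dgsuu czwls lxs ftqul ima
Hunk 2: at line 7 remove [dgsuu,czwls] add [sfy,pct,mvve] -> 13 lines: egjm qpwln rajp rcgrt tgclr krdd uzb sfy pct mvve lxs ftqul ima
Hunk 3: at line 7 remove [pct,mvve] add [cht] -> 12 lines: egjm qpwln rajp rcgrt tgclr krdd uzb sfy cht lxs ftqul ima
Hunk 4: at line 1 remove [qpwln,rajp,rcgrt] add [vhrku,quywv] -> 11 lines: egjm vhrku quywv tgclr krdd uzb sfy cht lxs ftqul ima
Hunk 5: at line 2 remove [quywv,tgclr,krdd] add [xvlvr] -> 9 lines: egjm vhrku xvlvr uzb sfy cht lxs ftqul ima
Hunk 6: at line 1 remove [vhrku] add [hqq,hukt,rhp] -> 11 lines: egjm hqq hukt rhp xvlvr uzb sfy cht lxs ftqul ima
Hunk 7: at line 5 remove [sfy,cht] add [zooh,ccgg] -> 11 lines: egjm hqq hukt rhp xvlvr uzb zooh ccgg lxs ftqul ima
Final line count: 11

Answer: 11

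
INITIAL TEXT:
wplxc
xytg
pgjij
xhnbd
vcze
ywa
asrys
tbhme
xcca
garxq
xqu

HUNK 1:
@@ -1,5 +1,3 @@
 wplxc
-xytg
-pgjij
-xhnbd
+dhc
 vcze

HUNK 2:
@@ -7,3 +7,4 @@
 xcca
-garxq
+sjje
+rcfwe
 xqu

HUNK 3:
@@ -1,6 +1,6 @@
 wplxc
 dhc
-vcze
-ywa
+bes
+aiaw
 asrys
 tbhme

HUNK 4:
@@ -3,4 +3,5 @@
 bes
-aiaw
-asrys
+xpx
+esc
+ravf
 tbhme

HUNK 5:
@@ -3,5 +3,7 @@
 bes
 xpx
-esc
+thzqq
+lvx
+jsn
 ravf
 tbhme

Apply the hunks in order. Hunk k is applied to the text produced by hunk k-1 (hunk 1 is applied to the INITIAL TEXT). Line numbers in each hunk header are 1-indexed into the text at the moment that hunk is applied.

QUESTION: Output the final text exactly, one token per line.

Hunk 1: at line 1 remove [xytg,pgjij,xhnbd] add [dhc] -> 9 lines: wplxc dhc vcze ywa asrys tbhme xcca garxq xqu
Hunk 2: at line 7 remove [garxq] add [sjje,rcfwe] -> 10 lines: wplxc dhc vcze ywa asrys tbhme xcca sjje rcfwe xqu
Hunk 3: at line 1 remove [vcze,ywa] add [bes,aiaw] -> 10 lines: wplxc dhc bes aiaw asrys tbhme xcca sjje rcfwe xqu
Hunk 4: at line 3 remove [aiaw,asrys] add [xpx,esc,ravf] -> 11 lines: wplxc dhc bes xpx esc ravf tbhme xcca sjje rcfwe xqu
Hunk 5: at line 3 remove [esc] add [thzqq,lvx,jsn] -> 13 lines: wplxc dhc bes xpx thzqq lvx jsn ravf tbhme xcca sjje rcfwe xqu

Answer: wplxc
dhc
bes
xpx
thzqq
lvx
jsn
ravf
tbhme
xcca
sjje
rcfwe
xqu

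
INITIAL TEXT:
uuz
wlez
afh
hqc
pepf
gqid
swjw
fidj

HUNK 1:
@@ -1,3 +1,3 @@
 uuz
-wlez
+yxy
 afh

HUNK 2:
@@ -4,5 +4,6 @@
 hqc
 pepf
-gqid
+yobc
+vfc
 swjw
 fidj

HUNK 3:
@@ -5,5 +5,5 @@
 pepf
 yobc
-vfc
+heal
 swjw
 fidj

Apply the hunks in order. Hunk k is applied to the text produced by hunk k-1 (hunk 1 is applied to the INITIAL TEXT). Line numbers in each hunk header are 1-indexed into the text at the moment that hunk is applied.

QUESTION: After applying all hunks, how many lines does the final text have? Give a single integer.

Hunk 1: at line 1 remove [wlez] add [yxy] -> 8 lines: uuz yxy afh hqc pepf gqid swjw fidj
Hunk 2: at line 4 remove [gqid] add [yobc,vfc] -> 9 lines: uuz yxy afh hqc pepf yobc vfc swjw fidj
Hunk 3: at line 5 remove [vfc] add [heal] -> 9 lines: uuz yxy afh hqc pepf yobc heal swjw fidj
Final line count: 9

Answer: 9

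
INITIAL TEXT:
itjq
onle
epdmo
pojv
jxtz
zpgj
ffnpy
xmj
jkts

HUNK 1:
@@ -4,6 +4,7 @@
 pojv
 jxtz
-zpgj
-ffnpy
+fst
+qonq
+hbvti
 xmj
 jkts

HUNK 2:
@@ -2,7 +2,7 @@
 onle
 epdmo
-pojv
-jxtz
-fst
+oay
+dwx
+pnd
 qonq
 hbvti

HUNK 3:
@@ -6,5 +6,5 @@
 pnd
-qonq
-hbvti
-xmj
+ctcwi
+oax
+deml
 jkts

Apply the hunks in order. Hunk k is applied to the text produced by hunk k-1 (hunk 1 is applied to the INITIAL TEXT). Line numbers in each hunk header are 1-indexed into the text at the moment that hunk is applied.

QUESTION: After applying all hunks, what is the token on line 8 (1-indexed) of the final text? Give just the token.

Answer: oax

Derivation:
Hunk 1: at line 4 remove [zpgj,ffnpy] add [fst,qonq,hbvti] -> 10 lines: itjq onle epdmo pojv jxtz fst qonq hbvti xmj jkts
Hunk 2: at line 2 remove [pojv,jxtz,fst] add [oay,dwx,pnd] -> 10 lines: itjq onle epdmo oay dwx pnd qonq hbvti xmj jkts
Hunk 3: at line 6 remove [qonq,hbvti,xmj] add [ctcwi,oax,deml] -> 10 lines: itjq onle epdmo oay dwx pnd ctcwi oax deml jkts
Final line 8: oax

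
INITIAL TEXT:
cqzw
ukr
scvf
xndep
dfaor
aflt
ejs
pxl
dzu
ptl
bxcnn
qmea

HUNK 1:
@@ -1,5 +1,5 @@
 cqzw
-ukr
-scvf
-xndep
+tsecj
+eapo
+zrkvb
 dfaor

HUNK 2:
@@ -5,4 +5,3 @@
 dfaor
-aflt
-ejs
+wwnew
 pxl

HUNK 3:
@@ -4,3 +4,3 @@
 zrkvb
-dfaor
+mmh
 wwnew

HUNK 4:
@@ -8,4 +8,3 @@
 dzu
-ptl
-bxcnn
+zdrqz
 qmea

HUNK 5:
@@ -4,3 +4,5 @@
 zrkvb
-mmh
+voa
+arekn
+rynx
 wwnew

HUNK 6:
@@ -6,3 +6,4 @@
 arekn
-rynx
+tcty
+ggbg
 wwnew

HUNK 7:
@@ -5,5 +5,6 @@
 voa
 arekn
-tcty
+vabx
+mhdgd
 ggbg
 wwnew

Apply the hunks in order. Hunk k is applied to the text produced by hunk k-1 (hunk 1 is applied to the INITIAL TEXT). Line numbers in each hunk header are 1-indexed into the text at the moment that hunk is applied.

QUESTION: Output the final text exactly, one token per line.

Hunk 1: at line 1 remove [ukr,scvf,xndep] add [tsecj,eapo,zrkvb] -> 12 lines: cqzw tsecj eapo zrkvb dfaor aflt ejs pxl dzu ptl bxcnn qmea
Hunk 2: at line 5 remove [aflt,ejs] add [wwnew] -> 11 lines: cqzw tsecj eapo zrkvb dfaor wwnew pxl dzu ptl bxcnn qmea
Hunk 3: at line 4 remove [dfaor] add [mmh] -> 11 lines: cqzw tsecj eapo zrkvb mmh wwnew pxl dzu ptl bxcnn qmea
Hunk 4: at line 8 remove [ptl,bxcnn] add [zdrqz] -> 10 lines: cqzw tsecj eapo zrkvb mmh wwnew pxl dzu zdrqz qmea
Hunk 5: at line 4 remove [mmh] add [voa,arekn,rynx] -> 12 lines: cqzw tsecj eapo zrkvb voa arekn rynx wwnew pxl dzu zdrqz qmea
Hunk 6: at line 6 remove [rynx] add [tcty,ggbg] -> 13 lines: cqzw tsecj eapo zrkvb voa arekn tcty ggbg wwnew pxl dzu zdrqz qmea
Hunk 7: at line 5 remove [tcty] add [vabx,mhdgd] -> 14 lines: cqzw tsecj eapo zrkvb voa arekn vabx mhdgd ggbg wwnew pxl dzu zdrqz qmea

Answer: cqzw
tsecj
eapo
zrkvb
voa
arekn
vabx
mhdgd
ggbg
wwnew
pxl
dzu
zdrqz
qmea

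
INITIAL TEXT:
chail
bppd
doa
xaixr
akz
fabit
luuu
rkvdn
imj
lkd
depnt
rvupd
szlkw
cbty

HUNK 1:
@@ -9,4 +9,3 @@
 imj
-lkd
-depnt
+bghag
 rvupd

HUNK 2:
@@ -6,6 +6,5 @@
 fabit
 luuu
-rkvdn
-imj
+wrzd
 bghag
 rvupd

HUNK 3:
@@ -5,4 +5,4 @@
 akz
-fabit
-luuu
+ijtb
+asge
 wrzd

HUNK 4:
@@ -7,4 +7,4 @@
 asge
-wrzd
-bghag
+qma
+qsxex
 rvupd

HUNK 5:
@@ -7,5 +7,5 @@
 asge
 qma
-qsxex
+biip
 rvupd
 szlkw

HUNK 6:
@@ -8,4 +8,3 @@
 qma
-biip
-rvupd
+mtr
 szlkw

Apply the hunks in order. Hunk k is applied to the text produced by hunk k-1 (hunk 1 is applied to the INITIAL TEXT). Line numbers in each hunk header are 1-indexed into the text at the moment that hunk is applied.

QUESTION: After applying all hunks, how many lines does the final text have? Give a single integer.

Hunk 1: at line 9 remove [lkd,depnt] add [bghag] -> 13 lines: chail bppd doa xaixr akz fabit luuu rkvdn imj bghag rvupd szlkw cbty
Hunk 2: at line 6 remove [rkvdn,imj] add [wrzd] -> 12 lines: chail bppd doa xaixr akz fabit luuu wrzd bghag rvupd szlkw cbty
Hunk 3: at line 5 remove [fabit,luuu] add [ijtb,asge] -> 12 lines: chail bppd doa xaixr akz ijtb asge wrzd bghag rvupd szlkw cbty
Hunk 4: at line 7 remove [wrzd,bghag] add [qma,qsxex] -> 12 lines: chail bppd doa xaixr akz ijtb asge qma qsxex rvupd szlkw cbty
Hunk 5: at line 7 remove [qsxex] add [biip] -> 12 lines: chail bppd doa xaixr akz ijtb asge qma biip rvupd szlkw cbty
Hunk 6: at line 8 remove [biip,rvupd] add [mtr] -> 11 lines: chail bppd doa xaixr akz ijtb asge qma mtr szlkw cbty
Final line count: 11

Answer: 11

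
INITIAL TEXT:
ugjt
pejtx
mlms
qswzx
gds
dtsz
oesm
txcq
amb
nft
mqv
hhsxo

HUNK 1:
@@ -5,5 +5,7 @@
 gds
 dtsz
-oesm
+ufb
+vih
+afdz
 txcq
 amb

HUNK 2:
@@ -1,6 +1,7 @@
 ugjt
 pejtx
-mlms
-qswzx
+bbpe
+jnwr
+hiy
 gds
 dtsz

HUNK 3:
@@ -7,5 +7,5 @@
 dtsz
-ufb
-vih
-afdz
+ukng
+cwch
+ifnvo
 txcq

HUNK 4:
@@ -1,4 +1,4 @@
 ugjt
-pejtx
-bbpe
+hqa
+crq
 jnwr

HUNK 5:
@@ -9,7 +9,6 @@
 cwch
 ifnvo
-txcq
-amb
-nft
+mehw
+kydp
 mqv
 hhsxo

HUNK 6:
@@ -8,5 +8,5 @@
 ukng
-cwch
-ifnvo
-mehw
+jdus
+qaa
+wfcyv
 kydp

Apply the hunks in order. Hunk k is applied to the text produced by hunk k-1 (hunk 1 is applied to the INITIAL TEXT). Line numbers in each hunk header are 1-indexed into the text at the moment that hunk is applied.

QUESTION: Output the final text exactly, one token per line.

Answer: ugjt
hqa
crq
jnwr
hiy
gds
dtsz
ukng
jdus
qaa
wfcyv
kydp
mqv
hhsxo

Derivation:
Hunk 1: at line 5 remove [oesm] add [ufb,vih,afdz] -> 14 lines: ugjt pejtx mlms qswzx gds dtsz ufb vih afdz txcq amb nft mqv hhsxo
Hunk 2: at line 1 remove [mlms,qswzx] add [bbpe,jnwr,hiy] -> 15 lines: ugjt pejtx bbpe jnwr hiy gds dtsz ufb vih afdz txcq amb nft mqv hhsxo
Hunk 3: at line 7 remove [ufb,vih,afdz] add [ukng,cwch,ifnvo] -> 15 lines: ugjt pejtx bbpe jnwr hiy gds dtsz ukng cwch ifnvo txcq amb nft mqv hhsxo
Hunk 4: at line 1 remove [pejtx,bbpe] add [hqa,crq] -> 15 lines: ugjt hqa crq jnwr hiy gds dtsz ukng cwch ifnvo txcq amb nft mqv hhsxo
Hunk 5: at line 9 remove [txcq,amb,nft] add [mehw,kydp] -> 14 lines: ugjt hqa crq jnwr hiy gds dtsz ukng cwch ifnvo mehw kydp mqv hhsxo
Hunk 6: at line 8 remove [cwch,ifnvo,mehw] add [jdus,qaa,wfcyv] -> 14 lines: ugjt hqa crq jnwr hiy gds dtsz ukng jdus qaa wfcyv kydp mqv hhsxo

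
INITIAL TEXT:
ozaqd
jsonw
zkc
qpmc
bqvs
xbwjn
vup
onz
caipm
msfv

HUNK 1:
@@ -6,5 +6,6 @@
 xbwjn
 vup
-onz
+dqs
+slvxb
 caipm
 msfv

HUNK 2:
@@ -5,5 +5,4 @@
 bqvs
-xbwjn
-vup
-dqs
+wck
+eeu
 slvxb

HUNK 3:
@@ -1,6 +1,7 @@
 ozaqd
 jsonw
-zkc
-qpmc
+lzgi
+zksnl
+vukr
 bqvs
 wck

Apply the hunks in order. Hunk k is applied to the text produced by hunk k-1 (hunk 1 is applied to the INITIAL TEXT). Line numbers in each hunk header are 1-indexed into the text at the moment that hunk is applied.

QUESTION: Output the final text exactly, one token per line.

Answer: ozaqd
jsonw
lzgi
zksnl
vukr
bqvs
wck
eeu
slvxb
caipm
msfv

Derivation:
Hunk 1: at line 6 remove [onz] add [dqs,slvxb] -> 11 lines: ozaqd jsonw zkc qpmc bqvs xbwjn vup dqs slvxb caipm msfv
Hunk 2: at line 5 remove [xbwjn,vup,dqs] add [wck,eeu] -> 10 lines: ozaqd jsonw zkc qpmc bqvs wck eeu slvxb caipm msfv
Hunk 3: at line 1 remove [zkc,qpmc] add [lzgi,zksnl,vukr] -> 11 lines: ozaqd jsonw lzgi zksnl vukr bqvs wck eeu slvxb caipm msfv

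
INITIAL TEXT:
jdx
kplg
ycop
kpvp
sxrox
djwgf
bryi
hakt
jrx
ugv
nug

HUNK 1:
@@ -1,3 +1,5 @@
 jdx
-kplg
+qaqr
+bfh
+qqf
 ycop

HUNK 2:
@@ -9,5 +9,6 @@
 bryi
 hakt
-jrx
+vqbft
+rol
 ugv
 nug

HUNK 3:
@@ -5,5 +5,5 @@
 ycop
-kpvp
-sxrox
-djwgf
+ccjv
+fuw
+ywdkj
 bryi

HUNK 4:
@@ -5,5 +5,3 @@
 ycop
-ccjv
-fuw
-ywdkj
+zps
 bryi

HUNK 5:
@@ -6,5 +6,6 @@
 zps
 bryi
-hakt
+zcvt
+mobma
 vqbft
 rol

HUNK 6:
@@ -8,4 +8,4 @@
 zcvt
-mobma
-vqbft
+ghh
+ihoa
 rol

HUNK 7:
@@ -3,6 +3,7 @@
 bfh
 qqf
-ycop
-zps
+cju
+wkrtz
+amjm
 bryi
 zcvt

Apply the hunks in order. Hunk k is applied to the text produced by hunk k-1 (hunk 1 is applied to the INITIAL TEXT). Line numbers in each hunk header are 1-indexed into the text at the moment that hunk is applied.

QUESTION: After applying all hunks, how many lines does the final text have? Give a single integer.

Answer: 14

Derivation:
Hunk 1: at line 1 remove [kplg] add [qaqr,bfh,qqf] -> 13 lines: jdx qaqr bfh qqf ycop kpvp sxrox djwgf bryi hakt jrx ugv nug
Hunk 2: at line 9 remove [jrx] add [vqbft,rol] -> 14 lines: jdx qaqr bfh qqf ycop kpvp sxrox djwgf bryi hakt vqbft rol ugv nug
Hunk 3: at line 5 remove [kpvp,sxrox,djwgf] add [ccjv,fuw,ywdkj] -> 14 lines: jdx qaqr bfh qqf ycop ccjv fuw ywdkj bryi hakt vqbft rol ugv nug
Hunk 4: at line 5 remove [ccjv,fuw,ywdkj] add [zps] -> 12 lines: jdx qaqr bfh qqf ycop zps bryi hakt vqbft rol ugv nug
Hunk 5: at line 6 remove [hakt] add [zcvt,mobma] -> 13 lines: jdx qaqr bfh qqf ycop zps bryi zcvt mobma vqbft rol ugv nug
Hunk 6: at line 8 remove [mobma,vqbft] add [ghh,ihoa] -> 13 lines: jdx qaqr bfh qqf ycop zps bryi zcvt ghh ihoa rol ugv nug
Hunk 7: at line 3 remove [ycop,zps] add [cju,wkrtz,amjm] -> 14 lines: jdx qaqr bfh qqf cju wkrtz amjm bryi zcvt ghh ihoa rol ugv nug
Final line count: 14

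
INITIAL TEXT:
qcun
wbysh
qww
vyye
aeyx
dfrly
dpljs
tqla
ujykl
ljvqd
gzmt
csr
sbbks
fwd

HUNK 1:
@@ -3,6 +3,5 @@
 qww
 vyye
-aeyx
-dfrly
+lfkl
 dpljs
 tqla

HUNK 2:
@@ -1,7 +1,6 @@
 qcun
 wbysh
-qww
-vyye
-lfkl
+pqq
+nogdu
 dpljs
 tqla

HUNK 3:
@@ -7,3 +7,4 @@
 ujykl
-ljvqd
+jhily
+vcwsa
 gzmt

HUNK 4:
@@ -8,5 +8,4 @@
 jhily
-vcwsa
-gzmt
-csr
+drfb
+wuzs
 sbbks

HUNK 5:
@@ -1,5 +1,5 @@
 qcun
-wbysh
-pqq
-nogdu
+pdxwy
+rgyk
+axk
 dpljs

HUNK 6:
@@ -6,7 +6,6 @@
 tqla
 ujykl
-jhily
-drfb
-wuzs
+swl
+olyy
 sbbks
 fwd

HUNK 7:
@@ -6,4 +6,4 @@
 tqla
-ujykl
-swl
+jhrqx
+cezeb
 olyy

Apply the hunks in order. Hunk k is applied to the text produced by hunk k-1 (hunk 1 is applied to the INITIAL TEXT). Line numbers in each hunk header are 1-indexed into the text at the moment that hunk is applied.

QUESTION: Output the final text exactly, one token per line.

Hunk 1: at line 3 remove [aeyx,dfrly] add [lfkl] -> 13 lines: qcun wbysh qww vyye lfkl dpljs tqla ujykl ljvqd gzmt csr sbbks fwd
Hunk 2: at line 1 remove [qww,vyye,lfkl] add [pqq,nogdu] -> 12 lines: qcun wbysh pqq nogdu dpljs tqla ujykl ljvqd gzmt csr sbbks fwd
Hunk 3: at line 7 remove [ljvqd] add [jhily,vcwsa] -> 13 lines: qcun wbysh pqq nogdu dpljs tqla ujykl jhily vcwsa gzmt csr sbbks fwd
Hunk 4: at line 8 remove [vcwsa,gzmt,csr] add [drfb,wuzs] -> 12 lines: qcun wbysh pqq nogdu dpljs tqla ujykl jhily drfb wuzs sbbks fwd
Hunk 5: at line 1 remove [wbysh,pqq,nogdu] add [pdxwy,rgyk,axk] -> 12 lines: qcun pdxwy rgyk axk dpljs tqla ujykl jhily drfb wuzs sbbks fwd
Hunk 6: at line 6 remove [jhily,drfb,wuzs] add [swl,olyy] -> 11 lines: qcun pdxwy rgyk axk dpljs tqla ujykl swl olyy sbbks fwd
Hunk 7: at line 6 remove [ujykl,swl] add [jhrqx,cezeb] -> 11 lines: qcun pdxwy rgyk axk dpljs tqla jhrqx cezeb olyy sbbks fwd

Answer: qcun
pdxwy
rgyk
axk
dpljs
tqla
jhrqx
cezeb
olyy
sbbks
fwd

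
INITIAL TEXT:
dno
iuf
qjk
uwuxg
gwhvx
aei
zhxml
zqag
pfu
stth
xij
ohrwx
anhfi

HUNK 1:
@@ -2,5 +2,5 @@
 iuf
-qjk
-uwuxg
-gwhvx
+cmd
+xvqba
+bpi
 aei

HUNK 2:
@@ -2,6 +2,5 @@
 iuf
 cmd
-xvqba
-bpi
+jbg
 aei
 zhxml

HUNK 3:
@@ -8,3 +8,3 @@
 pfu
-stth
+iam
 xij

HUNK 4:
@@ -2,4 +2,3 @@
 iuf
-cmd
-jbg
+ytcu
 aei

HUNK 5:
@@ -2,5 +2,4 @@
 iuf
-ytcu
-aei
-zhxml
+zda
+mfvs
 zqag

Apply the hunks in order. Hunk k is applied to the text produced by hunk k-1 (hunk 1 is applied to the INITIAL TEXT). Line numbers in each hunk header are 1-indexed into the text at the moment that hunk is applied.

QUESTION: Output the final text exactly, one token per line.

Hunk 1: at line 2 remove [qjk,uwuxg,gwhvx] add [cmd,xvqba,bpi] -> 13 lines: dno iuf cmd xvqba bpi aei zhxml zqag pfu stth xij ohrwx anhfi
Hunk 2: at line 2 remove [xvqba,bpi] add [jbg] -> 12 lines: dno iuf cmd jbg aei zhxml zqag pfu stth xij ohrwx anhfi
Hunk 3: at line 8 remove [stth] add [iam] -> 12 lines: dno iuf cmd jbg aei zhxml zqag pfu iam xij ohrwx anhfi
Hunk 4: at line 2 remove [cmd,jbg] add [ytcu] -> 11 lines: dno iuf ytcu aei zhxml zqag pfu iam xij ohrwx anhfi
Hunk 5: at line 2 remove [ytcu,aei,zhxml] add [zda,mfvs] -> 10 lines: dno iuf zda mfvs zqag pfu iam xij ohrwx anhfi

Answer: dno
iuf
zda
mfvs
zqag
pfu
iam
xij
ohrwx
anhfi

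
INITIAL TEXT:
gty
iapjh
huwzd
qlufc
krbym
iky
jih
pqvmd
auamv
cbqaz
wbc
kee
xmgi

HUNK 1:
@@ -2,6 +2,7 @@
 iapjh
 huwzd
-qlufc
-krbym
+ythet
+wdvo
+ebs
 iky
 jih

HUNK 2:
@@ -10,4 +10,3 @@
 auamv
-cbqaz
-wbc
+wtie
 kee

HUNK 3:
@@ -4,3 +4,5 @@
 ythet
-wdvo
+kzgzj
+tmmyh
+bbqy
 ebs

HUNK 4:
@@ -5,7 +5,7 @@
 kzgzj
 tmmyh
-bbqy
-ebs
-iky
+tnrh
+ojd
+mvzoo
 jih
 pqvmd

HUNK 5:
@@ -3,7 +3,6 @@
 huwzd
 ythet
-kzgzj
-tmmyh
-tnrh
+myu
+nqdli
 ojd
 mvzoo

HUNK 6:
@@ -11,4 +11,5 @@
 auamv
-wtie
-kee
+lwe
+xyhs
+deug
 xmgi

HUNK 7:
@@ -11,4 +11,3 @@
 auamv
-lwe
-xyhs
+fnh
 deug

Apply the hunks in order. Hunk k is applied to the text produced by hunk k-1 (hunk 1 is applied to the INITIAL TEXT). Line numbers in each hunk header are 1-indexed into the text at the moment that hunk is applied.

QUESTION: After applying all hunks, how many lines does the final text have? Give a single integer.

Hunk 1: at line 2 remove [qlufc,krbym] add [ythet,wdvo,ebs] -> 14 lines: gty iapjh huwzd ythet wdvo ebs iky jih pqvmd auamv cbqaz wbc kee xmgi
Hunk 2: at line 10 remove [cbqaz,wbc] add [wtie] -> 13 lines: gty iapjh huwzd ythet wdvo ebs iky jih pqvmd auamv wtie kee xmgi
Hunk 3: at line 4 remove [wdvo] add [kzgzj,tmmyh,bbqy] -> 15 lines: gty iapjh huwzd ythet kzgzj tmmyh bbqy ebs iky jih pqvmd auamv wtie kee xmgi
Hunk 4: at line 5 remove [bbqy,ebs,iky] add [tnrh,ojd,mvzoo] -> 15 lines: gty iapjh huwzd ythet kzgzj tmmyh tnrh ojd mvzoo jih pqvmd auamv wtie kee xmgi
Hunk 5: at line 3 remove [kzgzj,tmmyh,tnrh] add [myu,nqdli] -> 14 lines: gty iapjh huwzd ythet myu nqdli ojd mvzoo jih pqvmd auamv wtie kee xmgi
Hunk 6: at line 11 remove [wtie,kee] add [lwe,xyhs,deug] -> 15 lines: gty iapjh huwzd ythet myu nqdli ojd mvzoo jih pqvmd auamv lwe xyhs deug xmgi
Hunk 7: at line 11 remove [lwe,xyhs] add [fnh] -> 14 lines: gty iapjh huwzd ythet myu nqdli ojd mvzoo jih pqvmd auamv fnh deug xmgi
Final line count: 14

Answer: 14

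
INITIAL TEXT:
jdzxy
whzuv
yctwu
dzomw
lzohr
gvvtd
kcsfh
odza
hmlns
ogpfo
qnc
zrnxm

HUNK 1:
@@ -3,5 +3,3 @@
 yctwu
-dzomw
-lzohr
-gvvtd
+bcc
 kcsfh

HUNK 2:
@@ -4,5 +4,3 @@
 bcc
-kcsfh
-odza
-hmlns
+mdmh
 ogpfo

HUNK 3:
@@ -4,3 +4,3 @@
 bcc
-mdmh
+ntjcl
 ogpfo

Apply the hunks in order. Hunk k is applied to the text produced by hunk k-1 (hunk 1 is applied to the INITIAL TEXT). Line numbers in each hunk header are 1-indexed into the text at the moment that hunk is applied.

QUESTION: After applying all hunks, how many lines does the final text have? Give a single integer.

Hunk 1: at line 3 remove [dzomw,lzohr,gvvtd] add [bcc] -> 10 lines: jdzxy whzuv yctwu bcc kcsfh odza hmlns ogpfo qnc zrnxm
Hunk 2: at line 4 remove [kcsfh,odza,hmlns] add [mdmh] -> 8 lines: jdzxy whzuv yctwu bcc mdmh ogpfo qnc zrnxm
Hunk 3: at line 4 remove [mdmh] add [ntjcl] -> 8 lines: jdzxy whzuv yctwu bcc ntjcl ogpfo qnc zrnxm
Final line count: 8

Answer: 8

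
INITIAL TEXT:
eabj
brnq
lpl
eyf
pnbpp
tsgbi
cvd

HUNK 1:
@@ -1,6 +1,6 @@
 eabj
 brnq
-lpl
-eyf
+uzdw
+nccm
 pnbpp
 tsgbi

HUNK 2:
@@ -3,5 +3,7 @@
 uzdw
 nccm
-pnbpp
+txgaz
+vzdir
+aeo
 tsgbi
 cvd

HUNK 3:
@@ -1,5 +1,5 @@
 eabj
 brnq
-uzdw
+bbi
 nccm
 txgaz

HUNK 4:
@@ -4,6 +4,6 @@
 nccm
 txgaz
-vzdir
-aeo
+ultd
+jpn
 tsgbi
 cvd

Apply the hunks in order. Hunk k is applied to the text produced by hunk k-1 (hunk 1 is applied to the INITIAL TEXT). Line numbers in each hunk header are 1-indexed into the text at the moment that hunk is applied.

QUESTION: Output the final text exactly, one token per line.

Hunk 1: at line 1 remove [lpl,eyf] add [uzdw,nccm] -> 7 lines: eabj brnq uzdw nccm pnbpp tsgbi cvd
Hunk 2: at line 3 remove [pnbpp] add [txgaz,vzdir,aeo] -> 9 lines: eabj brnq uzdw nccm txgaz vzdir aeo tsgbi cvd
Hunk 3: at line 1 remove [uzdw] add [bbi] -> 9 lines: eabj brnq bbi nccm txgaz vzdir aeo tsgbi cvd
Hunk 4: at line 4 remove [vzdir,aeo] add [ultd,jpn] -> 9 lines: eabj brnq bbi nccm txgaz ultd jpn tsgbi cvd

Answer: eabj
brnq
bbi
nccm
txgaz
ultd
jpn
tsgbi
cvd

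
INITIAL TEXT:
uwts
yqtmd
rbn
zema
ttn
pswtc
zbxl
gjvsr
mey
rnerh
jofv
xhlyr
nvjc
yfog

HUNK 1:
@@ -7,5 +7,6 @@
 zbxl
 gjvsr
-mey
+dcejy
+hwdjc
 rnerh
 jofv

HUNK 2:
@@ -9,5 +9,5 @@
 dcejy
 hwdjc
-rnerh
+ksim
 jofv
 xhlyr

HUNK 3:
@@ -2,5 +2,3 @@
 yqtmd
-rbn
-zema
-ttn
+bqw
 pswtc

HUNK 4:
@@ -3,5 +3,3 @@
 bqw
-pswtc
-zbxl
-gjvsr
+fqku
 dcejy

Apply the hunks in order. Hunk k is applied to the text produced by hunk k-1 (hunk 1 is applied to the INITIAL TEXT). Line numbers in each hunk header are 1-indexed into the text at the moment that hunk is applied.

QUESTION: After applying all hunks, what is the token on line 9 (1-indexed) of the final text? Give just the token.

Answer: xhlyr

Derivation:
Hunk 1: at line 7 remove [mey] add [dcejy,hwdjc] -> 15 lines: uwts yqtmd rbn zema ttn pswtc zbxl gjvsr dcejy hwdjc rnerh jofv xhlyr nvjc yfog
Hunk 2: at line 9 remove [rnerh] add [ksim] -> 15 lines: uwts yqtmd rbn zema ttn pswtc zbxl gjvsr dcejy hwdjc ksim jofv xhlyr nvjc yfog
Hunk 3: at line 2 remove [rbn,zema,ttn] add [bqw] -> 13 lines: uwts yqtmd bqw pswtc zbxl gjvsr dcejy hwdjc ksim jofv xhlyr nvjc yfog
Hunk 4: at line 3 remove [pswtc,zbxl,gjvsr] add [fqku] -> 11 lines: uwts yqtmd bqw fqku dcejy hwdjc ksim jofv xhlyr nvjc yfog
Final line 9: xhlyr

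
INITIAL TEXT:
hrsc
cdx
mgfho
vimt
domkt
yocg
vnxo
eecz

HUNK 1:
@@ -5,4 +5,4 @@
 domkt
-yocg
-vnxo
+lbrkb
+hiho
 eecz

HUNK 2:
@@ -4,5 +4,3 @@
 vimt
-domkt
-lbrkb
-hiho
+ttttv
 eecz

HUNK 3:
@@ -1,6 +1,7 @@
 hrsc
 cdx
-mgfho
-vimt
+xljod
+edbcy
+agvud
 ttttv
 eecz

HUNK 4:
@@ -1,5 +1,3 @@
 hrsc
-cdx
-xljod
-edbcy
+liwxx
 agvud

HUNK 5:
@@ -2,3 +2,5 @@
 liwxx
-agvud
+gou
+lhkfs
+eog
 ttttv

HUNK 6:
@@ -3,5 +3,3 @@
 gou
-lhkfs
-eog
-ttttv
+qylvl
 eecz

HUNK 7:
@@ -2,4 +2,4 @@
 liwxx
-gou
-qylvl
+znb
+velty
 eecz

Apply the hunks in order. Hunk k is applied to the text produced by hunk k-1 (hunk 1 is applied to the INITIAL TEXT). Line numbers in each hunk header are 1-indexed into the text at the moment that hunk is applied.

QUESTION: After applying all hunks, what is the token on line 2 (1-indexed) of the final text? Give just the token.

Hunk 1: at line 5 remove [yocg,vnxo] add [lbrkb,hiho] -> 8 lines: hrsc cdx mgfho vimt domkt lbrkb hiho eecz
Hunk 2: at line 4 remove [domkt,lbrkb,hiho] add [ttttv] -> 6 lines: hrsc cdx mgfho vimt ttttv eecz
Hunk 3: at line 1 remove [mgfho,vimt] add [xljod,edbcy,agvud] -> 7 lines: hrsc cdx xljod edbcy agvud ttttv eecz
Hunk 4: at line 1 remove [cdx,xljod,edbcy] add [liwxx] -> 5 lines: hrsc liwxx agvud ttttv eecz
Hunk 5: at line 2 remove [agvud] add [gou,lhkfs,eog] -> 7 lines: hrsc liwxx gou lhkfs eog ttttv eecz
Hunk 6: at line 3 remove [lhkfs,eog,ttttv] add [qylvl] -> 5 lines: hrsc liwxx gou qylvl eecz
Hunk 7: at line 2 remove [gou,qylvl] add [znb,velty] -> 5 lines: hrsc liwxx znb velty eecz
Final line 2: liwxx

Answer: liwxx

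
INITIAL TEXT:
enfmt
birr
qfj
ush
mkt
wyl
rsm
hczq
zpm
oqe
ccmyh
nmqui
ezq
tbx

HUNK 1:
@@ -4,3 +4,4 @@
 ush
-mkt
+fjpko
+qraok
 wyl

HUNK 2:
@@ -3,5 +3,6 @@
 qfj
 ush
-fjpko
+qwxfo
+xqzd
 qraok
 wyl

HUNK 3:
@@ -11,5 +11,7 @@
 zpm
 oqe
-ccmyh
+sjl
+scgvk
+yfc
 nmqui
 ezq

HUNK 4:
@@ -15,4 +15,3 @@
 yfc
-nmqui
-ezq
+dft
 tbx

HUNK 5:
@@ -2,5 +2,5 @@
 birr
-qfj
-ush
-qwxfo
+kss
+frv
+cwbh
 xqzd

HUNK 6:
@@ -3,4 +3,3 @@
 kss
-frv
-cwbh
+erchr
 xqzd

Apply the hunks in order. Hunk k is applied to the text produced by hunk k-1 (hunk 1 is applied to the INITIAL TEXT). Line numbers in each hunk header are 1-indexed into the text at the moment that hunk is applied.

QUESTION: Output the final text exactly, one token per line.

Hunk 1: at line 4 remove [mkt] add [fjpko,qraok] -> 15 lines: enfmt birr qfj ush fjpko qraok wyl rsm hczq zpm oqe ccmyh nmqui ezq tbx
Hunk 2: at line 3 remove [fjpko] add [qwxfo,xqzd] -> 16 lines: enfmt birr qfj ush qwxfo xqzd qraok wyl rsm hczq zpm oqe ccmyh nmqui ezq tbx
Hunk 3: at line 11 remove [ccmyh] add [sjl,scgvk,yfc] -> 18 lines: enfmt birr qfj ush qwxfo xqzd qraok wyl rsm hczq zpm oqe sjl scgvk yfc nmqui ezq tbx
Hunk 4: at line 15 remove [nmqui,ezq] add [dft] -> 17 lines: enfmt birr qfj ush qwxfo xqzd qraok wyl rsm hczq zpm oqe sjl scgvk yfc dft tbx
Hunk 5: at line 2 remove [qfj,ush,qwxfo] add [kss,frv,cwbh] -> 17 lines: enfmt birr kss frv cwbh xqzd qraok wyl rsm hczq zpm oqe sjl scgvk yfc dft tbx
Hunk 6: at line 3 remove [frv,cwbh] add [erchr] -> 16 lines: enfmt birr kss erchr xqzd qraok wyl rsm hczq zpm oqe sjl scgvk yfc dft tbx

Answer: enfmt
birr
kss
erchr
xqzd
qraok
wyl
rsm
hczq
zpm
oqe
sjl
scgvk
yfc
dft
tbx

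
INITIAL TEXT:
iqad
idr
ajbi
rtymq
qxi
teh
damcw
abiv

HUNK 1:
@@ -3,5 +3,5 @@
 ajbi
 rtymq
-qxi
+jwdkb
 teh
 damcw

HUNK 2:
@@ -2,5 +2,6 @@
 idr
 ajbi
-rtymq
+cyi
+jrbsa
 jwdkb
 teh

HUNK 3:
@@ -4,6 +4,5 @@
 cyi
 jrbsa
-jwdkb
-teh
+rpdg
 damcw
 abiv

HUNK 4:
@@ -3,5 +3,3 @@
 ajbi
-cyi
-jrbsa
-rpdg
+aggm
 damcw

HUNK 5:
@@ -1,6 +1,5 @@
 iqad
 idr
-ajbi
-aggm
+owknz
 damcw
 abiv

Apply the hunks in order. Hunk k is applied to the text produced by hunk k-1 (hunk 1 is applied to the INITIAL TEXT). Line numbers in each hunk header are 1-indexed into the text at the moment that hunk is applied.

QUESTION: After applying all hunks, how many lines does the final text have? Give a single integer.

Answer: 5

Derivation:
Hunk 1: at line 3 remove [qxi] add [jwdkb] -> 8 lines: iqad idr ajbi rtymq jwdkb teh damcw abiv
Hunk 2: at line 2 remove [rtymq] add [cyi,jrbsa] -> 9 lines: iqad idr ajbi cyi jrbsa jwdkb teh damcw abiv
Hunk 3: at line 4 remove [jwdkb,teh] add [rpdg] -> 8 lines: iqad idr ajbi cyi jrbsa rpdg damcw abiv
Hunk 4: at line 3 remove [cyi,jrbsa,rpdg] add [aggm] -> 6 lines: iqad idr ajbi aggm damcw abiv
Hunk 5: at line 1 remove [ajbi,aggm] add [owknz] -> 5 lines: iqad idr owknz damcw abiv
Final line count: 5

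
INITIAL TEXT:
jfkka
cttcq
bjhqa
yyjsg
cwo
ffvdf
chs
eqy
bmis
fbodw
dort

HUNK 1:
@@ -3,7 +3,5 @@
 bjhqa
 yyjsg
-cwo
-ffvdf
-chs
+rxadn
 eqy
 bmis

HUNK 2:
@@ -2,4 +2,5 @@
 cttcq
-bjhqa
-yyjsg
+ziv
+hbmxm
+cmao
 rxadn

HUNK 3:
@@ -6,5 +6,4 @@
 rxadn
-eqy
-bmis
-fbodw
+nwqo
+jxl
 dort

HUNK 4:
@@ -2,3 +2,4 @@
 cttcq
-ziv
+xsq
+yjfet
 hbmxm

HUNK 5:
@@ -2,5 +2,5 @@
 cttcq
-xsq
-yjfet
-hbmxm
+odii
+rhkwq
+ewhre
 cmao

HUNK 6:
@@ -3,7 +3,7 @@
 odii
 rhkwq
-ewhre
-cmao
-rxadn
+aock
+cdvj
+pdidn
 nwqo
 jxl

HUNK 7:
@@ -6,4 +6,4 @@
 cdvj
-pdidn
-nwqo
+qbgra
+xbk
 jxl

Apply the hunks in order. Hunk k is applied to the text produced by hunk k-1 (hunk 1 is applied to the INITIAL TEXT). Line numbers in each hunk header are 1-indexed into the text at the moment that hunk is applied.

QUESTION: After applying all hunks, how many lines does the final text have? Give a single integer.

Hunk 1: at line 3 remove [cwo,ffvdf,chs] add [rxadn] -> 9 lines: jfkka cttcq bjhqa yyjsg rxadn eqy bmis fbodw dort
Hunk 2: at line 2 remove [bjhqa,yyjsg] add [ziv,hbmxm,cmao] -> 10 lines: jfkka cttcq ziv hbmxm cmao rxadn eqy bmis fbodw dort
Hunk 3: at line 6 remove [eqy,bmis,fbodw] add [nwqo,jxl] -> 9 lines: jfkka cttcq ziv hbmxm cmao rxadn nwqo jxl dort
Hunk 4: at line 2 remove [ziv] add [xsq,yjfet] -> 10 lines: jfkka cttcq xsq yjfet hbmxm cmao rxadn nwqo jxl dort
Hunk 5: at line 2 remove [xsq,yjfet,hbmxm] add [odii,rhkwq,ewhre] -> 10 lines: jfkka cttcq odii rhkwq ewhre cmao rxadn nwqo jxl dort
Hunk 6: at line 3 remove [ewhre,cmao,rxadn] add [aock,cdvj,pdidn] -> 10 lines: jfkka cttcq odii rhkwq aock cdvj pdidn nwqo jxl dort
Hunk 7: at line 6 remove [pdidn,nwqo] add [qbgra,xbk] -> 10 lines: jfkka cttcq odii rhkwq aock cdvj qbgra xbk jxl dort
Final line count: 10

Answer: 10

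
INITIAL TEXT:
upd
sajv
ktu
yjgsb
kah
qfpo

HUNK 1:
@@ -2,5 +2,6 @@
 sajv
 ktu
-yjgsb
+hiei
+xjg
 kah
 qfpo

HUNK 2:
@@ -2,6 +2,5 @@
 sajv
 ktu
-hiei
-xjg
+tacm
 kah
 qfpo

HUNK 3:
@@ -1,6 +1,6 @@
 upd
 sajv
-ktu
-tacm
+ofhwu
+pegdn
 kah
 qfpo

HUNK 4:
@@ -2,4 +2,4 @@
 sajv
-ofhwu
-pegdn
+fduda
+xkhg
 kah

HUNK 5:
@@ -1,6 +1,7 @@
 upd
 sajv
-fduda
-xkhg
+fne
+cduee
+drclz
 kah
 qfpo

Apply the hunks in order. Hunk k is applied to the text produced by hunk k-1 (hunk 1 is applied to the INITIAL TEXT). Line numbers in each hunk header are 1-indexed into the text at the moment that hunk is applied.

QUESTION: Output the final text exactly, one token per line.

Hunk 1: at line 2 remove [yjgsb] add [hiei,xjg] -> 7 lines: upd sajv ktu hiei xjg kah qfpo
Hunk 2: at line 2 remove [hiei,xjg] add [tacm] -> 6 lines: upd sajv ktu tacm kah qfpo
Hunk 3: at line 1 remove [ktu,tacm] add [ofhwu,pegdn] -> 6 lines: upd sajv ofhwu pegdn kah qfpo
Hunk 4: at line 2 remove [ofhwu,pegdn] add [fduda,xkhg] -> 6 lines: upd sajv fduda xkhg kah qfpo
Hunk 5: at line 1 remove [fduda,xkhg] add [fne,cduee,drclz] -> 7 lines: upd sajv fne cduee drclz kah qfpo

Answer: upd
sajv
fne
cduee
drclz
kah
qfpo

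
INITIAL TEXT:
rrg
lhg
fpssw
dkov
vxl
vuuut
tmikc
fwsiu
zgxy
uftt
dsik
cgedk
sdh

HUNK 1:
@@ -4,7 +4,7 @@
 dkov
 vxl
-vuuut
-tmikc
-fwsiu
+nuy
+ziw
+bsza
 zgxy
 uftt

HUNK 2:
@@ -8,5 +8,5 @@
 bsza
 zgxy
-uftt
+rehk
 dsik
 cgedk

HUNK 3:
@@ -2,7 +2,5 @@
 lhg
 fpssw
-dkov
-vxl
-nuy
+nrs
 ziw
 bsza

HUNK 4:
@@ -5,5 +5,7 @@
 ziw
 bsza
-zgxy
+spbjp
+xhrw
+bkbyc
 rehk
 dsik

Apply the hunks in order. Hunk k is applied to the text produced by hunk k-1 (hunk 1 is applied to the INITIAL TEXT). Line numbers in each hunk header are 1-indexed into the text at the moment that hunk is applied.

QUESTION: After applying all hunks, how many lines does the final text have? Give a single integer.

Hunk 1: at line 4 remove [vuuut,tmikc,fwsiu] add [nuy,ziw,bsza] -> 13 lines: rrg lhg fpssw dkov vxl nuy ziw bsza zgxy uftt dsik cgedk sdh
Hunk 2: at line 8 remove [uftt] add [rehk] -> 13 lines: rrg lhg fpssw dkov vxl nuy ziw bsza zgxy rehk dsik cgedk sdh
Hunk 3: at line 2 remove [dkov,vxl,nuy] add [nrs] -> 11 lines: rrg lhg fpssw nrs ziw bsza zgxy rehk dsik cgedk sdh
Hunk 4: at line 5 remove [zgxy] add [spbjp,xhrw,bkbyc] -> 13 lines: rrg lhg fpssw nrs ziw bsza spbjp xhrw bkbyc rehk dsik cgedk sdh
Final line count: 13

Answer: 13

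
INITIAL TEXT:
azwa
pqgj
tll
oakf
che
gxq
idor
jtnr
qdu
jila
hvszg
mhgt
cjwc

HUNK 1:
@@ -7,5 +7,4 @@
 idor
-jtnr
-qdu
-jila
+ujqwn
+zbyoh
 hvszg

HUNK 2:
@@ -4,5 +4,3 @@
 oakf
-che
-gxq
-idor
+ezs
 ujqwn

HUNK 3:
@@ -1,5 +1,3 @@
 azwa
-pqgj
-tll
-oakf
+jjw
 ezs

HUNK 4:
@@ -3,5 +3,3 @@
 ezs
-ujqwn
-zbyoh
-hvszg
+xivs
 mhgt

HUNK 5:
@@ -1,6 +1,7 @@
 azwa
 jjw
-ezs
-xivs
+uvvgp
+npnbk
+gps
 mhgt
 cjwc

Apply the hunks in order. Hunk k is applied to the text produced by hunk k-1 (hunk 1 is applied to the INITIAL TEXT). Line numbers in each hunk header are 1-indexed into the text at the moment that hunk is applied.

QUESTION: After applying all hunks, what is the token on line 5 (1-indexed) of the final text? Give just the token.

Hunk 1: at line 7 remove [jtnr,qdu,jila] add [ujqwn,zbyoh] -> 12 lines: azwa pqgj tll oakf che gxq idor ujqwn zbyoh hvszg mhgt cjwc
Hunk 2: at line 4 remove [che,gxq,idor] add [ezs] -> 10 lines: azwa pqgj tll oakf ezs ujqwn zbyoh hvszg mhgt cjwc
Hunk 3: at line 1 remove [pqgj,tll,oakf] add [jjw] -> 8 lines: azwa jjw ezs ujqwn zbyoh hvszg mhgt cjwc
Hunk 4: at line 3 remove [ujqwn,zbyoh,hvszg] add [xivs] -> 6 lines: azwa jjw ezs xivs mhgt cjwc
Hunk 5: at line 1 remove [ezs,xivs] add [uvvgp,npnbk,gps] -> 7 lines: azwa jjw uvvgp npnbk gps mhgt cjwc
Final line 5: gps

Answer: gps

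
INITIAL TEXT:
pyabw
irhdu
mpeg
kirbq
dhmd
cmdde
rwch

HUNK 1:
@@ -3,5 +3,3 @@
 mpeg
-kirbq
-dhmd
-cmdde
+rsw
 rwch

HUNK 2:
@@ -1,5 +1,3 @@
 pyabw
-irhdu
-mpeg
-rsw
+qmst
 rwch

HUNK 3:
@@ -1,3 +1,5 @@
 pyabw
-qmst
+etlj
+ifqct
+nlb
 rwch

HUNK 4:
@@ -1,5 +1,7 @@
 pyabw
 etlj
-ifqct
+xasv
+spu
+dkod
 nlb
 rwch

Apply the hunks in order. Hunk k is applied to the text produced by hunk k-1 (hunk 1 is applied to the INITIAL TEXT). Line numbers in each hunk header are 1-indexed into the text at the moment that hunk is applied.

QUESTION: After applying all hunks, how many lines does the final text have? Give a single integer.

Answer: 7

Derivation:
Hunk 1: at line 3 remove [kirbq,dhmd,cmdde] add [rsw] -> 5 lines: pyabw irhdu mpeg rsw rwch
Hunk 2: at line 1 remove [irhdu,mpeg,rsw] add [qmst] -> 3 lines: pyabw qmst rwch
Hunk 3: at line 1 remove [qmst] add [etlj,ifqct,nlb] -> 5 lines: pyabw etlj ifqct nlb rwch
Hunk 4: at line 1 remove [ifqct] add [xasv,spu,dkod] -> 7 lines: pyabw etlj xasv spu dkod nlb rwch
Final line count: 7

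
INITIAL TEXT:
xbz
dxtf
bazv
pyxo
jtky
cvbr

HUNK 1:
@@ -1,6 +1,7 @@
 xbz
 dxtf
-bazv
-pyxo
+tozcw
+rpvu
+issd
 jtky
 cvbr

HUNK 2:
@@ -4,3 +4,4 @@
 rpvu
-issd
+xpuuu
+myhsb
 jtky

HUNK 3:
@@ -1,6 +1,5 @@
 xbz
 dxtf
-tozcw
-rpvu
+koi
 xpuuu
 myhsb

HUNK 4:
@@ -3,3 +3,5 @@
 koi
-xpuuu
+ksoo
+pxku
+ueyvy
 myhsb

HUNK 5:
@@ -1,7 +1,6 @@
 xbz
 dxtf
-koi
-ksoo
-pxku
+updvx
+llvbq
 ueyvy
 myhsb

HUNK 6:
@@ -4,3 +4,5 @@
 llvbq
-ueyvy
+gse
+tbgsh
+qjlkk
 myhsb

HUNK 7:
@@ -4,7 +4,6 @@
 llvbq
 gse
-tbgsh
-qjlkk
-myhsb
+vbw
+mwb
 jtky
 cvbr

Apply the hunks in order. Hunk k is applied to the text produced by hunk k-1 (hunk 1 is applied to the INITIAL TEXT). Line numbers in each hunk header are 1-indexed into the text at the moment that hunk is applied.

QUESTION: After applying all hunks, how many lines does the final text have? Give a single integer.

Answer: 9

Derivation:
Hunk 1: at line 1 remove [bazv,pyxo] add [tozcw,rpvu,issd] -> 7 lines: xbz dxtf tozcw rpvu issd jtky cvbr
Hunk 2: at line 4 remove [issd] add [xpuuu,myhsb] -> 8 lines: xbz dxtf tozcw rpvu xpuuu myhsb jtky cvbr
Hunk 3: at line 1 remove [tozcw,rpvu] add [koi] -> 7 lines: xbz dxtf koi xpuuu myhsb jtky cvbr
Hunk 4: at line 3 remove [xpuuu] add [ksoo,pxku,ueyvy] -> 9 lines: xbz dxtf koi ksoo pxku ueyvy myhsb jtky cvbr
Hunk 5: at line 1 remove [koi,ksoo,pxku] add [updvx,llvbq] -> 8 lines: xbz dxtf updvx llvbq ueyvy myhsb jtky cvbr
Hunk 6: at line 4 remove [ueyvy] add [gse,tbgsh,qjlkk] -> 10 lines: xbz dxtf updvx llvbq gse tbgsh qjlkk myhsb jtky cvbr
Hunk 7: at line 4 remove [tbgsh,qjlkk,myhsb] add [vbw,mwb] -> 9 lines: xbz dxtf updvx llvbq gse vbw mwb jtky cvbr
Final line count: 9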